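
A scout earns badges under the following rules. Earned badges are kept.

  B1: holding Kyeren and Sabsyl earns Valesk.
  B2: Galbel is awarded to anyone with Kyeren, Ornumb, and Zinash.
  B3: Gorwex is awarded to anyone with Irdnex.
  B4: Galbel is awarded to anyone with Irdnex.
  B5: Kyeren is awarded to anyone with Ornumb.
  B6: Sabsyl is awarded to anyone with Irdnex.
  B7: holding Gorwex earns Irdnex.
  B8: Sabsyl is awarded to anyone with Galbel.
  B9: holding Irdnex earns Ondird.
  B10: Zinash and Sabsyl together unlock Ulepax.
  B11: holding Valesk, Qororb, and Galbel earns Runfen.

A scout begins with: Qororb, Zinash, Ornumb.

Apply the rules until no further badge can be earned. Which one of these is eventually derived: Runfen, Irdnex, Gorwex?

With Ornumb, Kyeren is earned (B5).
With Kyeren, Ornumb, and Zinash, Galbel is earned (B2).
With Galbel, Sabsyl is earned (B8).
With Kyeren and Sabsyl, Valesk is earned (B1).
With Valesk, Qororb, and Galbel, Runfen is earned (B11).
Irdnex would need Gorwex (B7), but Gorwex is never earned. Gorwex would need Irdnex (B3), but Irdnex is never earned.

Runfen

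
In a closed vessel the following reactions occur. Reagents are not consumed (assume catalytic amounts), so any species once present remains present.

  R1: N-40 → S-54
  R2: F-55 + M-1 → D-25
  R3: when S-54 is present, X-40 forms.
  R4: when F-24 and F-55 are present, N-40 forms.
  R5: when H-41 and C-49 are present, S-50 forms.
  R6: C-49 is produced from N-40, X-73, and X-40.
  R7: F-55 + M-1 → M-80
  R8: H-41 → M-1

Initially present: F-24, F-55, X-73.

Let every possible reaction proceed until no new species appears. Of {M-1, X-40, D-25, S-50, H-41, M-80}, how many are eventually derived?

1

F-24 and F-55 present → N-40 forms (R4).
N-40 present → S-54 forms (R1).
S-54 present → X-40 forms (R3).
M-1 would need H-41 (R8), but H-41 never forms.
X-40: reached.
D-25 would need F-55 and M-1 (R2), but M-1 never forms.
S-50 would need H-41 and C-49 (R5), but H-41 never forms.
No rule produces H-41, and it is not given.
M-80 would need F-55 and M-1 (R7), but M-1 never forms.
Reached: X-40 — 1 of the 6.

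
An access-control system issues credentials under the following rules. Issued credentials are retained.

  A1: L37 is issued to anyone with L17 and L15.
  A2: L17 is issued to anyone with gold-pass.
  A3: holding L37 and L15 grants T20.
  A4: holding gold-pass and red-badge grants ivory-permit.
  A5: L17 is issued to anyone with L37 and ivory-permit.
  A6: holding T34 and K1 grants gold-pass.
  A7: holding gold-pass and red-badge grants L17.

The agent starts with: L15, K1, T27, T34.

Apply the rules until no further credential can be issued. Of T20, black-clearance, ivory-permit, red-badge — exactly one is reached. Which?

Holding T34 and K1 grants gold-pass (A6).
Holding gold-pass grants L17 (A2).
Holding L17 and L15 grants L37 (A1).
Holding L37 and L15 grants T20 (A3).
ivory-permit would need gold-pass and red-badge (A4), but red-badge is never granted. No rule produces black-clearance, and it is not given. No rule produces red-badge, and it is not given.

T20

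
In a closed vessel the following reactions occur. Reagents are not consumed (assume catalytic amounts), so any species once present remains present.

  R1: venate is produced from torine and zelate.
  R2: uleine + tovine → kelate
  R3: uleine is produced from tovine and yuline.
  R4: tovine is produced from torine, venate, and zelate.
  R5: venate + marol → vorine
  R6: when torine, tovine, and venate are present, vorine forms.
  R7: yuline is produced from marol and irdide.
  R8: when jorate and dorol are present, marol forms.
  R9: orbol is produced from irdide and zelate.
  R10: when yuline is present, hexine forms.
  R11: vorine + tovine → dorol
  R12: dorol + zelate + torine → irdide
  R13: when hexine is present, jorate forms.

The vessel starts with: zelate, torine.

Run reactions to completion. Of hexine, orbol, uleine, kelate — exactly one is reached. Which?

torine and zelate present → venate forms (R1).
torine, venate, and zelate present → tovine forms (R4).
torine, tovine, and venate present → vorine forms (R6).
vorine and tovine present → dorol forms (R11).
dorol, zelate, and torine present → irdide forms (R12).
irdide and zelate present → orbol forms (R9).
kelate would need uleine and tovine (R2), but uleine never forms. uleine would need tovine and yuline (R3), but yuline never forms. hexine would need yuline (R10), but yuline never forms.

orbol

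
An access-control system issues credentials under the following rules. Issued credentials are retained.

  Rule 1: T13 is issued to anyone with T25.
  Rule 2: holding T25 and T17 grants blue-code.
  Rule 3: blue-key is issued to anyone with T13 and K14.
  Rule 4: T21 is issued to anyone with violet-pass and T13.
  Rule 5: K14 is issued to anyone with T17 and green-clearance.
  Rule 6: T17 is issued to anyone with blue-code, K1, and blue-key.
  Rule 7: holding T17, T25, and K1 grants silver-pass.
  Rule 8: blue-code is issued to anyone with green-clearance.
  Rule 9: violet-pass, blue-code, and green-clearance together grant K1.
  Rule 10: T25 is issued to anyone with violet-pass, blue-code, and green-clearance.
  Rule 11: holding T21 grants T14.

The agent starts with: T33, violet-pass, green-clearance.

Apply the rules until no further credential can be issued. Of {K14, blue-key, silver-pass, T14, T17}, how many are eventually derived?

1

Holding green-clearance grants blue-code (Rule 8).
Holding violet-pass, blue-code, and green-clearance grants T25 (Rule 10).
Holding T25 grants T13 (Rule 1).
Holding violet-pass and T13 grants T21 (Rule 4).
Holding T21 grants T14 (Rule 11).
K14 would need T17 and green-clearance (Rule 5), but T17 is never granted.
blue-key would need T13 and K14 (Rule 3), but K14 is never granted.
silver-pass would need T17, T25, and K1 (Rule 7), but T17 is never granted.
T14: reached.
T17 would need blue-code, K1, and blue-key (Rule 6), but blue-key is never granted.
Reached: T14 — 1 of the 5.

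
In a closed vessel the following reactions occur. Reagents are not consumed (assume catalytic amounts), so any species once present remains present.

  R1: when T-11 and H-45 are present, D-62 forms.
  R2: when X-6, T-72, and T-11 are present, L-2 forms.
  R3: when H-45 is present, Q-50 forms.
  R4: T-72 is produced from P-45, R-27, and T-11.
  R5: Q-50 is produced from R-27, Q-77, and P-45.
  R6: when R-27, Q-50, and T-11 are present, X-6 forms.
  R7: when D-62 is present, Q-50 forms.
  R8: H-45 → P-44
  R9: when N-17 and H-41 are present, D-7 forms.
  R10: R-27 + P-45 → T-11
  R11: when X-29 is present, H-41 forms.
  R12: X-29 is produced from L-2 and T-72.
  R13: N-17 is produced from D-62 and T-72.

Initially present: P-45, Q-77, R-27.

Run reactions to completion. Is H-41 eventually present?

Yes

R-27 and P-45 present → T-11 forms (R10).
R-27, Q-77, and P-45 present → Q-50 forms (R5).
R-27, Q-50, and T-11 present → X-6 forms (R6).
P-45, R-27, and T-11 present → T-72 forms (R4).
X-6, T-72, and T-11 present → L-2 forms (R2).
L-2 and T-72 present → X-29 forms (R12).
X-29 present → H-41 forms (R11).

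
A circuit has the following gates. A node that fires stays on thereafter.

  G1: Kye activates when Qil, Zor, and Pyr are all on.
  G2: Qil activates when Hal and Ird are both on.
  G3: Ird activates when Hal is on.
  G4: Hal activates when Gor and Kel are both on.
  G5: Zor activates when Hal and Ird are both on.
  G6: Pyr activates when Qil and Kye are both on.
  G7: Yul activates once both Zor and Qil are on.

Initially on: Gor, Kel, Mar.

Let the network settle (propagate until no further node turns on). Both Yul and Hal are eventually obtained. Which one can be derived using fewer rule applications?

Hal

Hal: G4: Gor and Kel on → Hal on. [1 rule application]
Yul: Gor and Kel are on, so Hal activates (G4). G3: Hal on → Ird on. G5: Hal and Ird on → Zor on. G2: Hal and Ird on → Qil on. G7: Zor and Qil on → Yul on. [5 rule applications]
Hal needs fewer.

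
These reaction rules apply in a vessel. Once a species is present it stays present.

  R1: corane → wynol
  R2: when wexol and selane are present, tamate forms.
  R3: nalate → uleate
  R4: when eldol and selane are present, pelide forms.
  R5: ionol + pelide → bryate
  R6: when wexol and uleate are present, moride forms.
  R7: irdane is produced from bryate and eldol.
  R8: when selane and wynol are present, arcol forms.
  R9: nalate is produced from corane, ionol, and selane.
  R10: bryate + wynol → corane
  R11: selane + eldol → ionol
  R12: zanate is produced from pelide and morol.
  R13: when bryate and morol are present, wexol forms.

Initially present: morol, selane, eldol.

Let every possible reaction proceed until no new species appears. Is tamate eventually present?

eldol and selane present → pelide forms (R4).
selane and eldol present → ionol forms (R11).
ionol and pelide present → bryate forms (R5).
bryate and morol present → wexol forms (R13).
wexol and selane present → tamate forms (R2).

Yes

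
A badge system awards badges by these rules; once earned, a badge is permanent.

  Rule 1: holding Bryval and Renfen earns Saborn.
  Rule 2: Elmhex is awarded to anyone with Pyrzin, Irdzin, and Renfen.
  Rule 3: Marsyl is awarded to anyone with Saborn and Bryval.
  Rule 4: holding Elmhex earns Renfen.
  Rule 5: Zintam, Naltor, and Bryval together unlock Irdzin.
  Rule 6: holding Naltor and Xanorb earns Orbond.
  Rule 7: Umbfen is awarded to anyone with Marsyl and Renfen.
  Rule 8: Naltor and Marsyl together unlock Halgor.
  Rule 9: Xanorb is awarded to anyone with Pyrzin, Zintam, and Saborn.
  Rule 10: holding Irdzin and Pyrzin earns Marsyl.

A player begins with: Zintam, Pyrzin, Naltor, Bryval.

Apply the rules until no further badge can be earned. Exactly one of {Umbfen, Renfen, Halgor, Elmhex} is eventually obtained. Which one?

With Zintam, Naltor, and Bryval, Irdzin is earned (Rule 5).
With Irdzin and Pyrzin, Marsyl is earned (Rule 10).
With Naltor and Marsyl, Halgor is earned (Rule 8).
Elmhex would need Pyrzin, Irdzin, and Renfen (Rule 2), but Renfen is never earned. Umbfen would need Marsyl and Renfen (Rule 7), but Renfen is never earned. Renfen would need Elmhex (Rule 4), but Elmhex is never earned.

Halgor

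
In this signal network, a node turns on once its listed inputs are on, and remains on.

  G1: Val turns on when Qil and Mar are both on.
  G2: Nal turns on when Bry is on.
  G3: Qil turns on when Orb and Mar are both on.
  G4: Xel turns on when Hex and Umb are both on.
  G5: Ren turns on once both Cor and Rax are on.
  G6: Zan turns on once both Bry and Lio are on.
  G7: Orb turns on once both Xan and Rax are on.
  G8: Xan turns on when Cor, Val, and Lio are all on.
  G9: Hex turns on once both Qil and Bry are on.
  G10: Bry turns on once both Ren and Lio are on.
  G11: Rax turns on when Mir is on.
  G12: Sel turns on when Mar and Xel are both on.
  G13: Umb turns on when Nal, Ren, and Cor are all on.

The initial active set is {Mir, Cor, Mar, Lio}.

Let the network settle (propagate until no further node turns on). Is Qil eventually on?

No

Qil would need Orb and Mar (G3), but Orb never turns on.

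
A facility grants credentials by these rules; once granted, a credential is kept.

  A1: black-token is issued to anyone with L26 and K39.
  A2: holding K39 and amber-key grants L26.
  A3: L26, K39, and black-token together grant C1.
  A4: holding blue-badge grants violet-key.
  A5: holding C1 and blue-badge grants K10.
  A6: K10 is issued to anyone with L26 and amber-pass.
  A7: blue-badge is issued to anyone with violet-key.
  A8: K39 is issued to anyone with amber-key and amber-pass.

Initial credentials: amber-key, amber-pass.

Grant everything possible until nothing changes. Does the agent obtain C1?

Holding amber-key and amber-pass grants K39 (A8).
Holding K39 and amber-key grants L26 (A2).
Holding L26 and K39 grants black-token (A1).
Holding L26, K39, and black-token grants C1 (A3).

Yes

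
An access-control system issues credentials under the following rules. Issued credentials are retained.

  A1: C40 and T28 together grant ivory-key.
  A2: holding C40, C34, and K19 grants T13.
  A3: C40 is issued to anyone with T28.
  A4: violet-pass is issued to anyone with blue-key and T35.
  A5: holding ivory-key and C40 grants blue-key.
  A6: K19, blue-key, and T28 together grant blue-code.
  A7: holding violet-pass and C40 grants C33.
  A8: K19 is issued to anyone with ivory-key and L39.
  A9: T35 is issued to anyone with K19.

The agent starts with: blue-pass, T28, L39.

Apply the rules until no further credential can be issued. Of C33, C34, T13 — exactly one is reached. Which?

Holding T28 grants C40 (A3).
Holding C40 and T28 grants ivory-key (A1).
Holding ivory-key and C40 grants blue-key (A5).
Holding ivory-key and L39 grants K19 (A8).
Holding K19 grants T35 (A9).
Holding blue-key and T35 grants violet-pass (A4).
Holding violet-pass and C40 grants C33 (A7).
No rule produces C34, and it is not given. T13 would need C40, C34, and K19 (A2), but C34 is never granted.

C33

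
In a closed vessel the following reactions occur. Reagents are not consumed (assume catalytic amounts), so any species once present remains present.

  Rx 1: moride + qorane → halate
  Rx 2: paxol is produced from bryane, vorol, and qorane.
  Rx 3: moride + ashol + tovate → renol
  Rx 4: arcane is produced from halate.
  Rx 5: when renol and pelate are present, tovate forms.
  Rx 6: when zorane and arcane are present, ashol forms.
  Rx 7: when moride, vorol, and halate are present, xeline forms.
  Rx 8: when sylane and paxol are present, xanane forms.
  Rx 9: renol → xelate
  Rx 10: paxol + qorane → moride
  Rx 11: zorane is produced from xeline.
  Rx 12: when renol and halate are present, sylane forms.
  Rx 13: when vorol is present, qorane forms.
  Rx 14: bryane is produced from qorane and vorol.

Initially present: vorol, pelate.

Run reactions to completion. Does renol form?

No

renol would need moride, ashol, and tovate (Rx 3), but tovate never forms.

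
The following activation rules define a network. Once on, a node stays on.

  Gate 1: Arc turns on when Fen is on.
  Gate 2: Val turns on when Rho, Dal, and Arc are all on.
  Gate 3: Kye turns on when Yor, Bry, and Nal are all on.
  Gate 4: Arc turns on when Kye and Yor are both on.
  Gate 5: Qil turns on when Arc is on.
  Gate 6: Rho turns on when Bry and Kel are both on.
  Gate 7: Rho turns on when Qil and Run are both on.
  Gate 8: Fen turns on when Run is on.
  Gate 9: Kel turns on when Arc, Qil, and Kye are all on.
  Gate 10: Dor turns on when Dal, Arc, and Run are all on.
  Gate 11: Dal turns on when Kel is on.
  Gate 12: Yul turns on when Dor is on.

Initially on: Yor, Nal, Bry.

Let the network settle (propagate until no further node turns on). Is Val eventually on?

Yes

Yor, Bry, and Nal are on, so Kye turns on (Gate 3).
Kye and Yor are on, so Arc turns on (Gate 4).
Arc is on, so Qil turns on (Gate 5).
Gate 9: Arc, Qil, and Kye on → Kel on.
Kel is on, so Dal turns on (Gate 11).
Gate 6: Bry and Kel on → Rho on.
Gate 2: Rho, Dal, and Arc on → Val on.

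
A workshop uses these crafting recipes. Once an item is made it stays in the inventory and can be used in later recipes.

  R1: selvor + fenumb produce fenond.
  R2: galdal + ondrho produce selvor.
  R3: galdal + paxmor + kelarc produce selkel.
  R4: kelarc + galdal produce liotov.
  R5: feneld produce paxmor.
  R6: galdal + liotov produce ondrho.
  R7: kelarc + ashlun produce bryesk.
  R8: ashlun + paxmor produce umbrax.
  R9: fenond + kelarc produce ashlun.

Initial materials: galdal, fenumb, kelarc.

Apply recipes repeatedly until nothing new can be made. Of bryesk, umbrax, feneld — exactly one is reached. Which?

kelarc + galdal → liotov (R4).
galdal + liotov → ondrho (R6).
galdal + ondrho → selvor (R2).
selvor + fenumb → fenond (R1).
fenond + kelarc → ashlun (R9).
kelarc + ashlun → bryesk (R7).
No rule produces feneld, and it is not given. umbrax would need ashlun and paxmor (R8), but paxmor is never obtained.

bryesk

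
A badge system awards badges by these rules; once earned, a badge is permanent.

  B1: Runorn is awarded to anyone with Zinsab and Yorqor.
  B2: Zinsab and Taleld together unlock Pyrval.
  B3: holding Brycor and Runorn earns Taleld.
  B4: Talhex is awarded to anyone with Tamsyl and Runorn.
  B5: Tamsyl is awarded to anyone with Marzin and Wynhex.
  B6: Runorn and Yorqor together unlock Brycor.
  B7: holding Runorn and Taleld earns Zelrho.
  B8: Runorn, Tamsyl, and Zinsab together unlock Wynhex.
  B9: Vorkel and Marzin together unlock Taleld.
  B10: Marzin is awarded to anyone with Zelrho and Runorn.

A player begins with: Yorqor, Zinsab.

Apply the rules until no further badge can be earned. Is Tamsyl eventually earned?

Tamsyl would need Marzin and Wynhex (B5), but Wynhex is never earned.

No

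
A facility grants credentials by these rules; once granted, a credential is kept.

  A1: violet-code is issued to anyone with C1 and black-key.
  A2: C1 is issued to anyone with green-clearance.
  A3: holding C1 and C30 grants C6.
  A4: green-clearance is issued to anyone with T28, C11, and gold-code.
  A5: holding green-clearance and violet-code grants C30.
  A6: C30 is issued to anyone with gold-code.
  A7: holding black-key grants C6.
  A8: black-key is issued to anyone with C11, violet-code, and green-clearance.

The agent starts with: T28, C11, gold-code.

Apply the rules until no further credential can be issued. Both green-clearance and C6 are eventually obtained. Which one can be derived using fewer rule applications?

green-clearance: Holding T28, C11, and gold-code grants green-clearance (A4). [1 rule application]
C6: Holding gold-code grants C30 (A6). Holding T28, C11, and gold-code grants green-clearance (A4). Holding green-clearance grants C1 (A2). Holding C1 and C30 grants C6 (A3). [4 rule applications]
green-clearance needs fewer.

green-clearance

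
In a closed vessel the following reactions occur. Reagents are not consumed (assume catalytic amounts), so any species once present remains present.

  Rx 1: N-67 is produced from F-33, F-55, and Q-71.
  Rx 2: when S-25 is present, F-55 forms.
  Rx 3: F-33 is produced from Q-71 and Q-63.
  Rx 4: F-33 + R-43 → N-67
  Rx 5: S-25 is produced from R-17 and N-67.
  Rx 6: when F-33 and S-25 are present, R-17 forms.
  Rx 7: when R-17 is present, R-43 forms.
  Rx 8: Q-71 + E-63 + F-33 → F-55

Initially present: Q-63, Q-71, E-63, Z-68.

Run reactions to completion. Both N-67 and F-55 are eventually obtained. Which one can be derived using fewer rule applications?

F-55

F-55: Q-71 and Q-63 present → F-33 forms (Rx 3). Q-71, E-63, and F-33 present → F-55 forms (Rx 8). [2 rule applications]
N-67: Q-71 and Q-63 present → F-33 forms (Rx 3). Q-71, E-63, and F-33 present → F-55 forms (Rx 8). F-33, F-55, and Q-71 present → N-67 forms (Rx 1). [3 rule applications]
F-55 needs fewer.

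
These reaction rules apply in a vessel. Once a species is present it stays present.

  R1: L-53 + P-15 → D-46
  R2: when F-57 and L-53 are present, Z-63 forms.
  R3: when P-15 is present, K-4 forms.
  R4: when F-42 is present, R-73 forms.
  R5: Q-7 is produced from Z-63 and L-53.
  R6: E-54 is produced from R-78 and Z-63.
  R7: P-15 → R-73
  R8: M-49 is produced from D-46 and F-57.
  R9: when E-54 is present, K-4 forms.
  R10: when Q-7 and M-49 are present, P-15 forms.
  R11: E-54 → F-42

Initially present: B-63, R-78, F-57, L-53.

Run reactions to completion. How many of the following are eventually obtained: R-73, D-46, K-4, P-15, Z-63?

3

F-57 and L-53 present → Z-63 forms (R2).
R-78 and Z-63 present → E-54 forms (R6).
E-54 present → K-4 forms (R9).
E-54 present → F-42 forms (R11).
F-42 present → R-73 forms (R4).
R-73: reached.
D-46 would need L-53 and P-15 (R1), but P-15 never forms.
K-4: reached.
P-15 would need Q-7 and M-49 (R10), but M-49 never forms.
Z-63: reached.
Reached: R-73, K-4, and Z-63 — 3 of the 5.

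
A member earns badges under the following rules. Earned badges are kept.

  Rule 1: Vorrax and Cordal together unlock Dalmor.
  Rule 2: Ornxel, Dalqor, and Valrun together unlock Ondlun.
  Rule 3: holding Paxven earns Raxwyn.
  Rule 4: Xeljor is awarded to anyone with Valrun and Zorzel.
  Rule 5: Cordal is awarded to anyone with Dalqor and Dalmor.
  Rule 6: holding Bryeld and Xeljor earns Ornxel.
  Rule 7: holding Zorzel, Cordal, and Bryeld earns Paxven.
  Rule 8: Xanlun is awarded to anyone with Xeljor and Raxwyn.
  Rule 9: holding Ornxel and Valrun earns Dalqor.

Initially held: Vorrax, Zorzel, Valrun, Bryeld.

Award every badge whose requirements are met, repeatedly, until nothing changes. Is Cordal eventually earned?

No

Cordal would need Dalqor and Dalmor (Rule 5), but Dalmor is never earned.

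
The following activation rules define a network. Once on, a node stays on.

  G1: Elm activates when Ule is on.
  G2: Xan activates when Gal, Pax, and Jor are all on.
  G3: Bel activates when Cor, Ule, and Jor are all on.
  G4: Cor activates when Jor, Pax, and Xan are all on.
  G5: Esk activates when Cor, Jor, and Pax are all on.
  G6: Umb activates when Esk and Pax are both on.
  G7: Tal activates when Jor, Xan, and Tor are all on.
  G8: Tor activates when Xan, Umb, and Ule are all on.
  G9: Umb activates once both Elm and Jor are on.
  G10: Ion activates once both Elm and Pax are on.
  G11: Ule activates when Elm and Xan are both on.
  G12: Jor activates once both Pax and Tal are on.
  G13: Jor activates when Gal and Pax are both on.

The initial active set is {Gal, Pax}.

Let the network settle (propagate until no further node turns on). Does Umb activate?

Yes

G13: Gal and Pax on → Jor on.
Gal, Pax, and Jor are on, so Xan activates (G2).
G4: Jor, Pax, and Xan on → Cor on.
G5: Cor, Jor, and Pax on → Esk on.
Esk and Pax are on, so Umb activates (G6).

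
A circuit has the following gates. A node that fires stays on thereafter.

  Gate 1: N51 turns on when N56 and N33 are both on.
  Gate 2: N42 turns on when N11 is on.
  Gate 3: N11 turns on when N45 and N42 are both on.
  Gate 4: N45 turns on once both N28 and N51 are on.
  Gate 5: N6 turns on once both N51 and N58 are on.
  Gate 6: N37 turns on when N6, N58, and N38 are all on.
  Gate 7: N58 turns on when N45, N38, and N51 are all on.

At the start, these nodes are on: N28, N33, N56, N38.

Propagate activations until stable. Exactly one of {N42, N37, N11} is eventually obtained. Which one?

N37

N56 and N33 are on, so N51 turns on (Gate 1).
N28 and N51 are on, so N45 turns on (Gate 4).
Gate 7: N45, N38, and N51 on → N58 on.
Gate 5: N51 and N58 on → N6 on.
N6, N58, and N38 are on, so N37 turns on (Gate 6).
N11 would need N45 and N42 (Gate 3), but N42 never turns on. N42 would need N11 (Gate 2), but N11 never turns on.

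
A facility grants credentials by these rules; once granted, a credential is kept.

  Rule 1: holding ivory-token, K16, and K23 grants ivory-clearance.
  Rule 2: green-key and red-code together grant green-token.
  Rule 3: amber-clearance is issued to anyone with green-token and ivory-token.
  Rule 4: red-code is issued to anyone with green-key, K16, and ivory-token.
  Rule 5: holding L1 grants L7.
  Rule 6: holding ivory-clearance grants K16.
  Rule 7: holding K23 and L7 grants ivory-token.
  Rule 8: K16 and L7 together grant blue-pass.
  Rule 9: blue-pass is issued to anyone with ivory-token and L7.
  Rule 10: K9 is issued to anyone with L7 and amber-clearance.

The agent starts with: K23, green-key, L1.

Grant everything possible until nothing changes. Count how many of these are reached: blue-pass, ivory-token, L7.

3

Holding L1 grants L7 (Rule 5).
Holding K23 and L7 grants ivory-token (Rule 7).
Holding ivory-token and L7 grants blue-pass (Rule 9).
blue-pass: reached.
ivory-token: reached.
L7: reached.
All 3 are reached.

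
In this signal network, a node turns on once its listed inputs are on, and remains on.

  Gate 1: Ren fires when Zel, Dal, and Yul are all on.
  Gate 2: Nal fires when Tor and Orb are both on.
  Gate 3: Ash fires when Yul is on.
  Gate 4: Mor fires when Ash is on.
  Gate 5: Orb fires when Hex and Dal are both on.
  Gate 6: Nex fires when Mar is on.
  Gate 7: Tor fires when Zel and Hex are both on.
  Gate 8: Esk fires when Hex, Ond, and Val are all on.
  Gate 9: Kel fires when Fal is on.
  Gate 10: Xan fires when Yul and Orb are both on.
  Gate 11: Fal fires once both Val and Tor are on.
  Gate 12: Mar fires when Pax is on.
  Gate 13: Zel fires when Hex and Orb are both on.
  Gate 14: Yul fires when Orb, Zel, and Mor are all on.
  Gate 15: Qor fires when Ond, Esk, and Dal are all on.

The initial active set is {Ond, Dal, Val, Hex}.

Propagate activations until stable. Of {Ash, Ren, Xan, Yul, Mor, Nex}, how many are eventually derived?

Ash would need Yul (Gate 3), but Yul never turns on.
Ren would need Zel, Dal, and Yul (Gate 1), but Yul never turns on.
Xan would need Yul and Orb (Gate 10), but Yul never turns on.
Yul would need Orb, Zel, and Mor (Gate 14), but Mor never turns on.
Mor would need Ash (Gate 4), but Ash never turns on.
Nex would need Mar (Gate 6), but Mar never turns on.
None of the 6 are reached.

0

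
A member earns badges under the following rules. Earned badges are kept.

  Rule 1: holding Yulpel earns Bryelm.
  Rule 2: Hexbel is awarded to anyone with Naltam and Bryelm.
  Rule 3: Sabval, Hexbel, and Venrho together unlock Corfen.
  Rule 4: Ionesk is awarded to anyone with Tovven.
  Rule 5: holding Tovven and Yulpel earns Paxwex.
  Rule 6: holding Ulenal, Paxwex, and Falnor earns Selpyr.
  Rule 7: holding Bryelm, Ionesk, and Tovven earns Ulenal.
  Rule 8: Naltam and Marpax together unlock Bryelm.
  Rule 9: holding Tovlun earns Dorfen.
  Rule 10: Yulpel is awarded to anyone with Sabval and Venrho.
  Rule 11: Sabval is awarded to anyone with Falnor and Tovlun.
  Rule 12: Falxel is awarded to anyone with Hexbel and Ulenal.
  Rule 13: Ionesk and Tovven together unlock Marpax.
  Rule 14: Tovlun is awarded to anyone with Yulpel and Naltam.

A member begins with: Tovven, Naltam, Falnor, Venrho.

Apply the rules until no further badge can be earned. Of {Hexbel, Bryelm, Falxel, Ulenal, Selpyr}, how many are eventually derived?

With Tovven, Ionesk is earned (Rule 4).
With Ionesk and Tovven, Marpax is earned (Rule 13).
With Naltam and Marpax, Bryelm is earned (Rule 8).
With Naltam and Bryelm, Hexbel is earned (Rule 2).
With Bryelm, Ionesk, and Tovven, Ulenal is earned (Rule 7).
With Hexbel and Ulenal, Falxel is earned (Rule 12).
Hexbel: reached.
Bryelm: reached.
Falxel: reached.
Ulenal: reached.
Selpyr would need Ulenal, Paxwex, and Falnor (Rule 6), but Paxwex is never earned.
Reached: Hexbel, Bryelm, Falxel, and Ulenal — 4 of the 5.

4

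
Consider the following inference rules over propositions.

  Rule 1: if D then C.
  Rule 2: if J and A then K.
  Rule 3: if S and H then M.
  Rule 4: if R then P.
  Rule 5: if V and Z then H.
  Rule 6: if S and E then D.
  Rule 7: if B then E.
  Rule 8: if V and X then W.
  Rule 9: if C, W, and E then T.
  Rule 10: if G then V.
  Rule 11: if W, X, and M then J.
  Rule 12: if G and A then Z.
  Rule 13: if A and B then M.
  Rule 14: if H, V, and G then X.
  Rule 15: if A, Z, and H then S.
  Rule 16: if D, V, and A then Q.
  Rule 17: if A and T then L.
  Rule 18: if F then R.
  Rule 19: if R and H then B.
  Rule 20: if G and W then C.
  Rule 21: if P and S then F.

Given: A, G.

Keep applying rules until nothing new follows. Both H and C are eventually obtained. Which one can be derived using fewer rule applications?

H: G and A hold, so Z follows (Rule 12). From G, Rule 10 gives V. From V and Z, Rule 5 gives H. [3 rule applications]
C: From G and A, Rule 12 gives Z. From G, Rule 10 gives V. From V and Z, Rule 5 gives H. H, V, and G hold, so X follows (Rule 14). From V and X, Rule 8 gives W. From G and W, Rule 20 gives C. [6 rule applications]
H needs fewer.

H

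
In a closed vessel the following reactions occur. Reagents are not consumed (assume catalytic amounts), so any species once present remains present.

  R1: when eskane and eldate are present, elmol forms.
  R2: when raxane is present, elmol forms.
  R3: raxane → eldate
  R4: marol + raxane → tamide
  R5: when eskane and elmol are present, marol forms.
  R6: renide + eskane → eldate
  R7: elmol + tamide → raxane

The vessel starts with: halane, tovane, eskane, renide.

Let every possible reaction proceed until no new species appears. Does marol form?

renide and eskane present → eldate forms (R6).
eskane and eldate present → elmol forms (R1).
eskane and elmol present → marol forms (R5).

Yes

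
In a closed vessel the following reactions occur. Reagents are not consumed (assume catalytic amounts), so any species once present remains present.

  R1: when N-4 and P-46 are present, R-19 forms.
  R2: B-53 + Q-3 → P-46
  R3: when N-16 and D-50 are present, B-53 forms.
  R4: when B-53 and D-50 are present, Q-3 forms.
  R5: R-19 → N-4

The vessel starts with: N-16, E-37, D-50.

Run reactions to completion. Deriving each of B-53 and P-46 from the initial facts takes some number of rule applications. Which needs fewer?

B-53: N-16 and D-50 present → B-53 forms (R3). [1 rule application]
P-46: N-16 and D-50 present → B-53 forms (R3). B-53 and D-50 present → Q-3 forms (R4). B-53 and Q-3 present → P-46 forms (R2). [3 rule applications]
B-53 needs fewer.

B-53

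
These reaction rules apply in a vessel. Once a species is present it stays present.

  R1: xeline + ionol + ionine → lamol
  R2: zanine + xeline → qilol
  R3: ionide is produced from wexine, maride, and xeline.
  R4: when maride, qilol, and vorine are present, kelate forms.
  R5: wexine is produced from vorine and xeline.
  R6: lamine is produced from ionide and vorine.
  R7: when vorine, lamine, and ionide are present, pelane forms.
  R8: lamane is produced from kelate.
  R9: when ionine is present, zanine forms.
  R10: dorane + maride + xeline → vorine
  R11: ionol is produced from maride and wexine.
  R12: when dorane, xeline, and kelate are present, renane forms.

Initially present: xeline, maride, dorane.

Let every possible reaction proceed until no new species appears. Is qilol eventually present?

qilol would need zanine and xeline (R2), but zanine never forms.

No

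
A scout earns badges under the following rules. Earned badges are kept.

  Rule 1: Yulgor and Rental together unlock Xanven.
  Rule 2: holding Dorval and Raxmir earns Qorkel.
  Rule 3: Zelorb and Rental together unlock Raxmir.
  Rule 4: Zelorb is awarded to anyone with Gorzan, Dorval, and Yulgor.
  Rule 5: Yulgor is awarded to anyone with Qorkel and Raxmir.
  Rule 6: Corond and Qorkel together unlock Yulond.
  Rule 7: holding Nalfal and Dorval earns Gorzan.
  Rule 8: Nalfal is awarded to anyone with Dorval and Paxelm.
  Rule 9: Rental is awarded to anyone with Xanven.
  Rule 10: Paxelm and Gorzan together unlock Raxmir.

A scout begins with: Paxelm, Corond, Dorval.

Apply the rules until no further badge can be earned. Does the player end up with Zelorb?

Yes

With Dorval and Paxelm, Nalfal is earned (Rule 8).
With Nalfal and Dorval, Gorzan is earned (Rule 7).
With Paxelm and Gorzan, Raxmir is earned (Rule 10).
With Dorval and Raxmir, Qorkel is earned (Rule 2).
With Qorkel and Raxmir, Yulgor is earned (Rule 5).
With Gorzan, Dorval, and Yulgor, Zelorb is earned (Rule 4).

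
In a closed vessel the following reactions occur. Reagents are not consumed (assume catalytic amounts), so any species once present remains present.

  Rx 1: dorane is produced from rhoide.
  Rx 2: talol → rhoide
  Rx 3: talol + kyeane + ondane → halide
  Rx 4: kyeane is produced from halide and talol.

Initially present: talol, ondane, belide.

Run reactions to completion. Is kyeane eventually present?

kyeane would need halide and talol (Rx 4), but halide never forms.

No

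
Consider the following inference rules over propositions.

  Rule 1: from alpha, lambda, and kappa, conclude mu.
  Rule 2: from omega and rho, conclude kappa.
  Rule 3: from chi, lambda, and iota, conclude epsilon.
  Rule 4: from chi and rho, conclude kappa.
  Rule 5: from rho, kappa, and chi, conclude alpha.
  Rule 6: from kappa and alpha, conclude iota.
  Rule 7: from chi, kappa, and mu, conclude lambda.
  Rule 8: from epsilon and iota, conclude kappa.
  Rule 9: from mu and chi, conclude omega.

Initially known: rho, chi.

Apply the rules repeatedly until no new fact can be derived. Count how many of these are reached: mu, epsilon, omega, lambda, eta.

0

mu would need alpha, lambda, and kappa (Rule 1), but lambda is never established.
epsilon would need chi, lambda, and iota (Rule 3), but lambda is never established.
omega would need mu and chi (Rule 9), but mu is never established.
lambda would need chi, kappa, and mu (Rule 7), but mu is never established.
No rule produces eta, and it is not given.
None of the 5 are reached.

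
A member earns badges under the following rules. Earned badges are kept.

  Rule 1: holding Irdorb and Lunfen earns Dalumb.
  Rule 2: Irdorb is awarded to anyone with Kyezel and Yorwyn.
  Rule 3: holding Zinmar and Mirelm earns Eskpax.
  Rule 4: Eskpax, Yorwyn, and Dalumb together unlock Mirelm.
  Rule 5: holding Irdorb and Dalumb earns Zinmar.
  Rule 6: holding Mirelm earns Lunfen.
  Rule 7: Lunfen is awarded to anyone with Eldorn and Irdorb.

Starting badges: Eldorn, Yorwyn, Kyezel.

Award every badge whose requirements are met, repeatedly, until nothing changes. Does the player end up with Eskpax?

Eskpax would need Zinmar and Mirelm (Rule 3), but Mirelm is never earned.

No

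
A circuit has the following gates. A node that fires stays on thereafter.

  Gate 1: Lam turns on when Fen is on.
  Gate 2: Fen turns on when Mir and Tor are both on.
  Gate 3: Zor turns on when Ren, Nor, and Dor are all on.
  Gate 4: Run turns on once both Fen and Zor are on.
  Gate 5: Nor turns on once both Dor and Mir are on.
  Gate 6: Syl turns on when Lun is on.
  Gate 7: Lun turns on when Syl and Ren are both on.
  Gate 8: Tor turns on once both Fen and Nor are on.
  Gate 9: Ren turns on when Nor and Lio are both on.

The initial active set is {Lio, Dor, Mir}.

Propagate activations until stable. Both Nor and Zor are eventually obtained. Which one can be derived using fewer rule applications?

Nor: Dor and Mir are on, so Nor turns on (Gate 5). [1 rule application]
Zor: Dor and Mir are on, so Nor turns on (Gate 5). Nor and Lio are on, so Ren turns on (Gate 9). Ren, Nor, and Dor are on, so Zor turns on (Gate 3). [3 rule applications]
Nor needs fewer.

Nor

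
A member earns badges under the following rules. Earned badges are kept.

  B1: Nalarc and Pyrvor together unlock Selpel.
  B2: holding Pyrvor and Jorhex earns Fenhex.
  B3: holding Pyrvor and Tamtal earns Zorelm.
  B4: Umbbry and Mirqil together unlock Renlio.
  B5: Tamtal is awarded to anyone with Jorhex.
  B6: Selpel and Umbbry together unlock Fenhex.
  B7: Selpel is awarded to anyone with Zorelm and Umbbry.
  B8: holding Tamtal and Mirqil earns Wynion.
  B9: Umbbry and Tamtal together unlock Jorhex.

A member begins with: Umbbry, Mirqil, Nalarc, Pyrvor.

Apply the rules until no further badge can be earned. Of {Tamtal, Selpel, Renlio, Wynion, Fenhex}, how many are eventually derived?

With Umbbry and Mirqil, Renlio is earned (B4).
With Nalarc and Pyrvor, Selpel is earned (B1).
With Selpel and Umbbry, Fenhex is earned (B6).
Tamtal would need Jorhex (B5), but Jorhex is never earned.
Selpel: reached.
Renlio: reached.
Wynion would need Tamtal and Mirqil (B8), but Tamtal is never earned.
Fenhex: reached.
Reached: Selpel, Renlio, and Fenhex — 3 of the 5.

3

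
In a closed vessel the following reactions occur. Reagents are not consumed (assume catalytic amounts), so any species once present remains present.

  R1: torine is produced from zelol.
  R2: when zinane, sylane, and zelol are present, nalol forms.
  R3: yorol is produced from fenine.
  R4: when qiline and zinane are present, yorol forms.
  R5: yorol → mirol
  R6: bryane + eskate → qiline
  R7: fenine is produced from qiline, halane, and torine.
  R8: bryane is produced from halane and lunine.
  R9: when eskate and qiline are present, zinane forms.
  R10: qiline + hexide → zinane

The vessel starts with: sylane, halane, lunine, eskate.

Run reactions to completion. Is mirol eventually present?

Yes

halane and lunine present → bryane forms (R8).
bryane and eskate present → qiline forms (R6).
eskate and qiline present → zinane forms (R9).
qiline and zinane present → yorol forms (R4).
yorol present → mirol forms (R5).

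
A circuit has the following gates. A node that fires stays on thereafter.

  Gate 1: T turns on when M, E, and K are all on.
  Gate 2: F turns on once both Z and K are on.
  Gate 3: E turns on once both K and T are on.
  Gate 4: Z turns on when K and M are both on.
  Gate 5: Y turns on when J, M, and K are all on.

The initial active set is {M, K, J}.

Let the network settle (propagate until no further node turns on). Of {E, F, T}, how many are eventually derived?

Gate 4: K and M on → Z on.
Gate 2: Z and K on → F on.
E would need K and T (Gate 3), but T never turns on.
F: reached.
T would need M, E, and K (Gate 1), but E never turns on.
Reached: F — 1 of the 3.

1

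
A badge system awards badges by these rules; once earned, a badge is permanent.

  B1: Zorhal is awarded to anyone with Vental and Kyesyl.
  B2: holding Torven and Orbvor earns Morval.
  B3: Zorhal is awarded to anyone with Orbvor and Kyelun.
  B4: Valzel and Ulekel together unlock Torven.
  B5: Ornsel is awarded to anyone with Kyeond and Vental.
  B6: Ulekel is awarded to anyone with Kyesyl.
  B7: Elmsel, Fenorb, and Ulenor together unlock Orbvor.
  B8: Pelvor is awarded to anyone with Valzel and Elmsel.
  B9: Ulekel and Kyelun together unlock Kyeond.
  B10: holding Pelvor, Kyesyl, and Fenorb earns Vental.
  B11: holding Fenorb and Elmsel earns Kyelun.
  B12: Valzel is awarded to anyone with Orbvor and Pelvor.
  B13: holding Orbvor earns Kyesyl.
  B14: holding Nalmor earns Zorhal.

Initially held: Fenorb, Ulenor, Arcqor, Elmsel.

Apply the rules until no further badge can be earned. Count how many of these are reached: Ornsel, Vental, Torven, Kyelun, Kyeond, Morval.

2

With Elmsel, Fenorb, and Ulenor, Orbvor is earned (B7).
With Fenorb and Elmsel, Kyelun is earned (B11).
With Orbvor, Kyesyl is earned (B13).
With Kyesyl, Ulekel is earned (B6).
With Ulekel and Kyelun, Kyeond is earned (B9).
Ornsel would need Kyeond and Vental (B5), but Vental is never earned.
Vental would need Pelvor, Kyesyl, and Fenorb (B10), but Pelvor is never earned.
Torven would need Valzel and Ulekel (B4), but Valzel is never earned.
Kyelun: reached.
Kyeond: reached.
Morval would need Torven and Orbvor (B2), but Torven is never earned.
Reached: Kyelun and Kyeond — 2 of the 6.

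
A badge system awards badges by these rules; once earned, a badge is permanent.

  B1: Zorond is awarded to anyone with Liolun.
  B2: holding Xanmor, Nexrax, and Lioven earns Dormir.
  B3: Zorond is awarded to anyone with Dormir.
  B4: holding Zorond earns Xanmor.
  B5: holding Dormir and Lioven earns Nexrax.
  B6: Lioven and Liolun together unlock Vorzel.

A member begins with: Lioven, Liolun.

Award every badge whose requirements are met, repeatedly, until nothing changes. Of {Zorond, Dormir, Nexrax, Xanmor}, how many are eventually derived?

With Liolun, Zorond is earned (B1).
With Zorond, Xanmor is earned (B4).
Zorond: reached.
Dormir would need Xanmor, Nexrax, and Lioven (B2), but Nexrax is never earned.
Nexrax would need Dormir and Lioven (B5), but Dormir is never earned.
Xanmor: reached.
Reached: Zorond and Xanmor — 2 of the 4.

2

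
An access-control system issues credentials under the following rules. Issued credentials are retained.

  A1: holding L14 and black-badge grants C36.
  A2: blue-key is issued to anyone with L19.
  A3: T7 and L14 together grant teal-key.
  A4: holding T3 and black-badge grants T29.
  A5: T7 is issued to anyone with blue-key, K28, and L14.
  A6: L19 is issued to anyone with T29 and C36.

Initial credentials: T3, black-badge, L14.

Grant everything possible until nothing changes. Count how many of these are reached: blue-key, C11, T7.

1

Holding T3 and black-badge grants T29 (A4).
Holding L14 and black-badge grants C36 (A1).
Holding T29 and C36 grants L19 (A6).
Holding L19 grants blue-key (A2).
blue-key: reached.
No rule produces C11, and it is not given.
T7 would need blue-key, K28, and L14 (A5), but K28 is never granted.
Reached: blue-key — 1 of the 3.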